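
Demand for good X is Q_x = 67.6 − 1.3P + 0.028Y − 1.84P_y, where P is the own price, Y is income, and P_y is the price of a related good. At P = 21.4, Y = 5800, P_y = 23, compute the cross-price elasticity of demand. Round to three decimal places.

-0.265

Substituting, Q_x = 67.6 − 1.3(21.4) + 0.028(5800) − 1.84(23) = 67.6 − 27.82 + 162.4 − 42.32 = 159.86.
∂Q_x/∂P_y = −1.84, so E_xy = -1.84·(23/159.86) ≈ -0.265.
E_xy < 0: the goods are complements.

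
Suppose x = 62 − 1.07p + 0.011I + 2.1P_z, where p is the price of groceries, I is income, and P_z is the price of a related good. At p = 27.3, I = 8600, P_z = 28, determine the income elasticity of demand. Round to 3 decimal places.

x = 62 − 1.07(27.3) + 0.011(8600) + 2.1(28) = 62 − 29.211 + 94.6 + 58.8 = 186.189.
∂x/∂I = +0.011, so E_I = 0.011·(8600/186.189) ≈ 0.508.
E_I ∈ (0,1): normal good (necessity).

0.508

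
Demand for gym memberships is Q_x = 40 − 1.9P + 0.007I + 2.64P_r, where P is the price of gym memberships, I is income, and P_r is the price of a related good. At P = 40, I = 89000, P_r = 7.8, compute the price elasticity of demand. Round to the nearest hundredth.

-0.13

Q_x = 40 − 1.9(40) + 0.007(89000) + 2.64(7.8) = 40 − 76 + 623 + 20.592 = 607.592.
∂Q_x/∂P = −1.9, so E_p = (−1.9)·(40/607.592) ≈ -0.13.
|E_p| < 1: demand is inelastic.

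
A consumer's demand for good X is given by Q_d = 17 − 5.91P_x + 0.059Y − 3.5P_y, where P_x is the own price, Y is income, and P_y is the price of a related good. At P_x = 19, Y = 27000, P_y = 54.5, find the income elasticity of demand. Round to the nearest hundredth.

1.22

First evaluate Q_d: 17 − 5.91(19) + 0.059(27000) − 3.5(54.5) = 17 − 112.29 + 1593 − 190.75 = 1306.96.
∂Q_d/∂Y = +0.059, so E_I = 0.059·(27000/1306.96) ≈ 1.22.
E_I > 1: normal good (luxury).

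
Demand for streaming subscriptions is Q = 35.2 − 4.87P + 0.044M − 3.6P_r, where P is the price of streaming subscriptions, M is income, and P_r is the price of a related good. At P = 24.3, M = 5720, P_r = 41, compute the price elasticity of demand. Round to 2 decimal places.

At the given point, Q = 35.2 − 4.87(24.3) + 0.044(5720) − 3.6(41) = 35.2 − 118.341 + 251.68 − 147.6 = 20.939.
∂Q/∂P = −4.87, so E_p = (−4.87)·(24.3/20.939) ≈ -5.65.
|E_p| > 1: demand is elastic.

-5.65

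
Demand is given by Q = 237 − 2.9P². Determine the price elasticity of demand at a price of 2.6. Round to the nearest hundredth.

At P = 2.6, Q = 217.396.
dQ/dP = −2·2.9·P = −15.08.
Point elasticity E = (dQ/dP)·(P/Q) = -15.08 × 2.6/217.396 ≈ -0.18.
|E| < 1, so demand is inelastic at this price.

-0.18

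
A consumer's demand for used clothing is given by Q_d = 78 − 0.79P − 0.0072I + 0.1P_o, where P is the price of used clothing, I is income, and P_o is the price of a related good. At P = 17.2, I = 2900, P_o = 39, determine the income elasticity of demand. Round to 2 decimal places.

At the given point, Q_d = 78 − 0.79(17.2) − 0.0072(2900) + 0.1(39) = 78 − 13.588 − 20.88 + 3.9 = 47.432.
∂Q_d/∂I = −0.0072, so E_I = -0.0072·(2900/47.432) ≈ -0.44.
E_I < 0: inferior good.

-0.44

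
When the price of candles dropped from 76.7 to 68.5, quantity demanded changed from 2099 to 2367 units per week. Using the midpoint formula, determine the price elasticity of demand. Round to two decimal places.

-1.06

%ΔQ = (2367 − 2099)/[(2099 + 2367)/2] = 268/2233 ≈ 0.1200.
%ΔP = (68.5 − 76.7)/[(76.7 + 68.5)/2] = -8.2/72.6 ≈ -0.1129.
Arc elasticity E = %ΔQ/%ΔP ≈ 0.1200/-0.1129 ≈ -1.06.
|E| > 1: demand is elastic over this range.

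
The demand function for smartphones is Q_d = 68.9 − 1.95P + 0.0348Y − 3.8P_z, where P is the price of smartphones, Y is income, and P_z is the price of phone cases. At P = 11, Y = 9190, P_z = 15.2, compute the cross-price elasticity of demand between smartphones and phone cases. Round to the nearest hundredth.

Substituting, Q_d = 68.9 − 1.95(11) + 0.0348(9190) − 3.8(15.2) = 68.9 − 21.45 + 319.812 − 57.76 = 309.502.
∂Q_d/∂P_z = −3.8, so E_xy = -3.8·(15.2/309.502) ≈ -0.19.
E_xy < 0: the goods are complements.

-0.19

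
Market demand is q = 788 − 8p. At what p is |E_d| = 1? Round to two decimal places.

For linear demand q = a − bp, E = −bp/(a − bp). |E| = 1 ⇒ bp = a − bp ⇒ p = a/(2b).
p = 788/(2·8) = 49.25.

49.25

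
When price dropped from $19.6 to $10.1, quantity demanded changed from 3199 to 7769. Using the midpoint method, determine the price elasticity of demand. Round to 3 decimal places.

-1.303

%Δq = (7769 − 3199)/[(3199 + 7769)/2] = 4570/5484 ≈ 0.8333.
%Δp = (10.1 − 19.6)/[(19.6 + 10.1)/2] = -9.5/14.85 ≈ -0.6397.
Arc elasticity E = %Δq/%Δp ≈ 0.8333/-0.6397 ≈ -1.303.
|E| > 1: demand is elastic over this range.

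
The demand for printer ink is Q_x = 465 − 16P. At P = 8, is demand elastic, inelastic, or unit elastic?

At P = 8, Q_x = 337.
dQ_x/dP = −16.
Point elasticity E = (dQ_x/dP)·(P/Q_x) = -16 × 8/337 ≈ -0.380.
|E| ≈ 0.380 < 1, so demand is inelastic.

inelastic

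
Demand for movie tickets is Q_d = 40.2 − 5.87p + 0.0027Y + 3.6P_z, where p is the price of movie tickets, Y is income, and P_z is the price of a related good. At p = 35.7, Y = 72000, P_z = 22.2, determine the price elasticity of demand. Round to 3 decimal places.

Evaluating quantity at (p, Y, P_z) gives Q_d = 40.2 − 5.87(35.7) + 0.0027(72000) + 3.6(22.2) = 40.2 − 209.559 + 194.4 + 79.92 = 104.961.
∂Q_d/∂p = −5.87, so E_p = (−5.87)·(35.7/104.961) ≈ -1.997.
|E_p| > 1: demand is elastic.

-1.997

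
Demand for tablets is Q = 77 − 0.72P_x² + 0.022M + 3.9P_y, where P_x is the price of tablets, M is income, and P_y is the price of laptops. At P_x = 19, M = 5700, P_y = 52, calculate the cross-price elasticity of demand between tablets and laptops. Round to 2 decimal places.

Evaluating quantity at (P_x, M, P_y) gives Q = 77 − 0.72(19)² + 0.022(5700) + 3.9(52) = 77 − 259.92 + 125.4 + 202.8 = 145.28.
∂Q/∂P_y = +3.9, so E_xy = 3.9·(52/145.28) ≈ 1.40.
E_xy > 0: the goods are substitutes.

1.40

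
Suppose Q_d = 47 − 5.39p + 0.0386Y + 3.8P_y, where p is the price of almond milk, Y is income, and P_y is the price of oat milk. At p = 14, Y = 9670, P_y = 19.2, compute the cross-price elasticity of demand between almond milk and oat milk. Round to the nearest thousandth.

0.175

Evaluating quantity at (p, Y, P_y) gives Q_d = 47 − 5.39(14) + 0.0386(9670) + 3.8(19.2) = 47 − 75.46 + 373.262 + 72.96 = 417.762.
∂Q_d/∂P_y = +3.8, so E_xy = 3.8·(19.2/417.762) ≈ 0.175.
E_xy > 0: the goods are substitutes.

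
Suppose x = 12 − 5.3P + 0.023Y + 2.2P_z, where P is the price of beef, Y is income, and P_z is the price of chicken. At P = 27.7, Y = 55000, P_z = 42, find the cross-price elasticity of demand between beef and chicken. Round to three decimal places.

Substituting, x = 12 − 5.3(27.7) + 0.023(55000) + 2.2(42) = 12 − 146.81 + 1265 + 92.4 = 1222.59.
∂x/∂P_z = +2.2, so E_xy = 2.2·(42/1222.59) ≈ 0.076.
E_xy > 0: the goods are substitutes.

0.076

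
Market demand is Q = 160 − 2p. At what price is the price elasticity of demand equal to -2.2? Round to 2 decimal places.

Set −bp/(a − bp) = −2.2 ⇒ bp = 2.2(a − bp) ⇒ bp(1+2.2) = 2.2·a.
p = 2.2·160/(2·3.2) = 55.00.

55.00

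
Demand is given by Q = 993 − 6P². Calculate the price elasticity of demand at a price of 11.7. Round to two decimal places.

At P = 11.7, Q = 171.66.
dQ/dP = −2·6·P = −140.4.
Point elasticity E = (dQ/dP)·(P/Q) = -140.4 × 11.7/171.66 ≈ -9.57.
|E| > 1, so demand is elastic at this price.

-9.57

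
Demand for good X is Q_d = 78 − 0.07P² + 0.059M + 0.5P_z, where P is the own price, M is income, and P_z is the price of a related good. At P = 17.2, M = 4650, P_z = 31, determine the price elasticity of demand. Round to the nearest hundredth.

Substituting, Q_d = 78 − 0.07(17.2)² + 0.059(4650) + 0.5(31) = 78 − 20.7088 + 274.35 + 15.5 = 347.1412.
∂Q_d/∂P = −2·0.07·P = -2.408, so E_p = -2.408·(17.2/347.1412) ≈ -0.12.
|E_p| < 1: demand is inelastic.

-0.12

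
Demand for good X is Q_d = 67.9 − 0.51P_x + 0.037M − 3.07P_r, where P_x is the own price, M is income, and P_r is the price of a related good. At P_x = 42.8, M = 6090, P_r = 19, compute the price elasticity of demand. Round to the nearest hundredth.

At the given point, Q_d = 67.9 − 0.51(42.8) + 0.037(6090) − 3.07(19) = 67.9 − 21.828 + 225.33 − 58.33 = 213.072.
∂Q_d/∂P_x = −0.51, so E_p = (−0.51)·(42.8/213.072) ≈ -0.10.
|E_p| < 1: demand is inelastic.

-0.10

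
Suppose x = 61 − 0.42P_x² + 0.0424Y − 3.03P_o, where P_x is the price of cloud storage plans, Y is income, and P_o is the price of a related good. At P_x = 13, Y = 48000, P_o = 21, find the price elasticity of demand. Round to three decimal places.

-0.072

Evaluating quantity at (P_x, Y, P_o) gives x = 61 − 0.42(13)² + 0.0424(48000) − 3.03(21) = 61 − 70.98 + 2035.2 − 63.63 = 1961.59.
∂x/∂P_x = −2·0.42·P_x = -10.92, so E_p = -10.92·(13/1961.59) ≈ -0.072.
|E_p| < 1: demand is inelastic.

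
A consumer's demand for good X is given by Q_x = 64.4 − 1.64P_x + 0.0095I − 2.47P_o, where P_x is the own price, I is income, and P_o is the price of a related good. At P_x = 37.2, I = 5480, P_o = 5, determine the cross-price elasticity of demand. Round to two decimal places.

-0.29

First evaluate Q_x: 64.4 − 1.64(37.2) + 0.0095(5480) − 2.47(5) = 64.4 − 61.008 + 52.06 − 12.35 = 43.102.
∂Q_x/∂P_o = −2.47, so E_xy = -2.47·(5/43.102) ≈ -0.29.
E_xy < 0: the goods are complements.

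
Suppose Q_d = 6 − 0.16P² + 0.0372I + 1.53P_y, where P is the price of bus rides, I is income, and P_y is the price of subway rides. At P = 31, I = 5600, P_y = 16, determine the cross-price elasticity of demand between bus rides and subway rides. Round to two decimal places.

0.29

Q_d = 6 − 0.16(31)² + 0.0372(5600) + 1.53(16) = 6 − 153.76 + 208.32 + 24.48 = 85.04.
∂Q_d/∂P_y = +1.53, so E_xy = 1.53·(16/85.04) ≈ 0.29.
E_xy > 0: the goods are substitutes.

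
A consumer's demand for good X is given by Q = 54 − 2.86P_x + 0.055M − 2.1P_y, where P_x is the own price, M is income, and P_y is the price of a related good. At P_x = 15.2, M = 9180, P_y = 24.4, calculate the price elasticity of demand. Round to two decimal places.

-0.09

Q = 54 − 2.86(15.2) + 0.055(9180) − 2.1(24.4) = 54 − 43.472 + 504.9 − 51.24 = 464.188.
∂Q/∂P_x = −2.86, so E_p = (−2.86)·(15.2/464.188) ≈ -0.09.
|E_p| < 1: demand is inelastic.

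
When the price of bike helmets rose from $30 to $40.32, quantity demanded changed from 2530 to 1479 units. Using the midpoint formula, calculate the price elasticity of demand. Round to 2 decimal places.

-1.79

%Δq = (1479 − 2530)/[(2530 + 1479)/2] = -1051/2004.5 ≈ -0.5243.
%ΔP = (40.32 − 30)/[(30 + 40.32)/2] = 10.32/35.16 ≈ 0.2935.
Arc elasticity E = %Δq/%ΔP ≈ -0.5243/0.2935 ≈ -1.79.
|E| > 1: demand is elastic over this range.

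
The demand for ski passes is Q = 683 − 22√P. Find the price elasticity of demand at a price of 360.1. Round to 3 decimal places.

At P = 360.1, Q = 265.5214.
dQ/dP = −22/(2√P) = −22/(2·18.9763).
Point elasticity E = (dQ/dP)·(P/Q) = -0.5797 × 360.1/265.5214 ≈ -0.786.
|E| < 1, so demand is inelastic at this price.

-0.786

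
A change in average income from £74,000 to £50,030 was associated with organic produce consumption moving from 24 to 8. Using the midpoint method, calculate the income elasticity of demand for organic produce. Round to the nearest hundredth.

%ΔQ = (8 − 24)/[(24+8)/2] = -16/16 ≈ -1.0000.
%ΔY = (50,030 − 74,000)/[(74,000+50,030)/2] = -23970/62015 ≈ -0.3865.
E_I = %ΔQ/%ΔY ≈ 2.59.
E_I > 1: normal good (luxury).

2.59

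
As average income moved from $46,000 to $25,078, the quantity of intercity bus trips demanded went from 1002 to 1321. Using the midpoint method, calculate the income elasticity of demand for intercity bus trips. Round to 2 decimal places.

%ΔQ = (1321 − 1002)/[(1002+1321)/2] = 319/1161.5 ≈ 0.2746.
%ΔM = (25,078 − 46,000)/[(46,000+25,078)/2] = -20922/35539 ≈ -0.5887.
E_I = %ΔQ/%ΔM ≈ -0.47.
E_I < 0: inferior good.

-0.47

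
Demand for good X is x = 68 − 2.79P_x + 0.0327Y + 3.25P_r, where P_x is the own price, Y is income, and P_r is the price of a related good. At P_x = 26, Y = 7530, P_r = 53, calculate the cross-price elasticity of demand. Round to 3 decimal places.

x = 68 − 2.79(26) + 0.0327(7530) + 3.25(53) = 68 − 72.54 + 246.231 + 172.25 = 413.941.
∂x/∂P_r = +3.25, so E_xy = 3.25·(53/413.941) ≈ 0.416.
E_xy > 0: the goods are substitutes.

0.416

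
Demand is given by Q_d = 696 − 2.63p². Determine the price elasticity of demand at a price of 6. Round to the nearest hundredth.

-0.31

At p = 6, Q_d = 601.32.
dQ_d/dp = −2·2.63·p = −31.56.
Point elasticity E = (dQ_d/dp)·(p/Q_d) = -31.56 × 6/601.32 ≈ -0.31.
|E| < 1, so demand is inelastic at this price.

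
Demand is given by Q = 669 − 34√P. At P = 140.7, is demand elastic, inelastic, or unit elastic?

At P = 140.7, Q = 265.7021.
dQ/dP = −34/(2√P) = −34/(2·11.8617).
Point elasticity E = (dQ/dP)·(P/Q) = -1.4332 × 140.7/265.7021 ≈ -0.759.
|E| ≈ 0.759 < 1, so demand is inelastic.

inelastic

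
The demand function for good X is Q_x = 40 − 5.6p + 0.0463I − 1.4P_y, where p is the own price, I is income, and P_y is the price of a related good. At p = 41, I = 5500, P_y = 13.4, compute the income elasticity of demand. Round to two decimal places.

5.50

Evaluating quantity at (p, I, P_y) gives Q_x = 40 − 5.6(41) + 0.0463(5500) − 1.4(13.4) = 40 − 229.6 + 254.65 − 18.76 = 46.29.
∂Q_x/∂I = +0.0463, so E_I = 0.0463·(5500/46.29) ≈ 5.50.
E_I > 1: normal good (luxury).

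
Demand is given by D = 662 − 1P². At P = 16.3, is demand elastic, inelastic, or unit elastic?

elastic

At P = 16.3, D = 396.31.
dD/dP = −2·1·P = −32.6.
Point elasticity E = (dD/dP)·(P/D) = -32.6 × 16.3/396.31 ≈ -1.341.
|E| ≈ 1.341 > 1, so demand is elastic.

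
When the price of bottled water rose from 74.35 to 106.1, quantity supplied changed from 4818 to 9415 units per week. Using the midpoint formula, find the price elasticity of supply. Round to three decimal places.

%Δq = (9415 − 4818)/[(4818 + 9415)/2] = 4597/7116.5 ≈ 0.6460.
%Δp = (106.1 − 74.35)/[(74.35 + 106.1)/2] = 31.75/90.225 ≈ 0.3519.
Arc elasticity E = %Δq/%Δp ≈ 0.6460/0.3519 ≈ 1.836.
|E| > 1: supply is elastic over this range.

1.836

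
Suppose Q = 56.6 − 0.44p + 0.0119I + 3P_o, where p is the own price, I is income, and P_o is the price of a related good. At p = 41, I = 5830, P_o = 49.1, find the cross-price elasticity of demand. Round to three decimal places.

Substituting, Q = 56.6 − 0.44(41) + 0.0119(5830) + 3(49.1) = 56.6 − 18.04 + 69.377 + 147.3 = 255.237.
∂Q/∂P_o = +3, so E_xy = 3·(49.1/255.237) ≈ 0.577.
E_xy > 0: the goods are substitutes.

0.577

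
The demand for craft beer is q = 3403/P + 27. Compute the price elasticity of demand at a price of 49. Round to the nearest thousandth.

At P = 49, q = 96.449.
dq/dP = −3403/P² = −1.4173.
Point elasticity E = (dq/dP)·(P/q) = -1.4173 × 49/96.449 ≈ -0.720.
|E| < 1, so demand is inelastic at this price.

-0.720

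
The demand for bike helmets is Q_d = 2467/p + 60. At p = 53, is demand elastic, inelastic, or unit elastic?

inelastic

At p = 53, Q_d = 106.5472.
dQ_d/dp = −2467/p² = −0.8782.
Point elasticity E = (dQ_d/dp)·(p/Q_d) = -0.8782 × 53/106.5472 ≈ -0.437.
|E| ≈ 0.437 < 1, so demand is inelastic.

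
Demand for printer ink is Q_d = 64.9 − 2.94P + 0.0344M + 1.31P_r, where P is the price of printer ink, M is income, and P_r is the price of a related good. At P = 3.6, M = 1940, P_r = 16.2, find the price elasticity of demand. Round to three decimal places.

-0.074

First evaluate Q_d: 64.9 − 2.94(3.6) + 0.0344(1940) + 1.31(16.2) = 64.9 − 10.584 + 66.736 + 21.222 = 142.274.
∂Q_d/∂P = −2.94, so E_p = (−2.94)·(3.6/142.274) ≈ -0.074.
|E_p| < 1: demand is inelastic.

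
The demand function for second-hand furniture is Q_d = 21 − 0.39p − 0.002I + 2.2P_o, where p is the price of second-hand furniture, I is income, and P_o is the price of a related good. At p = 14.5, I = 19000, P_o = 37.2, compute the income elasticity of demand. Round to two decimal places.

Q_d = 21 − 0.39(14.5) − 0.002(19000) + 2.2(37.2) = 21 − 5.655 − 38 + 81.84 = 59.185.
∂Q_d/∂I = −0.002, so E_I = -0.002·(19000/59.185) ≈ -0.64.
E_I < 0: inferior good.

-0.64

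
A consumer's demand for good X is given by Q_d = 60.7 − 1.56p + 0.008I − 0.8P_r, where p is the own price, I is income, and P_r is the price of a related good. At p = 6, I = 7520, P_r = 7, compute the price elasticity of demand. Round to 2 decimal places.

Substituting, Q_d = 60.7 − 1.56(6) + 0.008(7520) − 0.8(7) = 60.7 − 9.36 + 60.16 − 5.6 = 105.9.
∂Q_d/∂p = −1.56, so E_p = (−1.56)·(6/105.9) ≈ -0.09.
|E_p| < 1: demand is inelastic.

-0.09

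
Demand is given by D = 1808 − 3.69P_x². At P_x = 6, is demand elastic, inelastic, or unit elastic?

inelastic

At P_x = 6, D = 1675.16.
dD/dP_x = −2·3.69·P_x = −44.28.
Point elasticity E = (dD/dP_x)·(P_x/D) = -44.28 × 6/1675.16 ≈ -0.159.
|E| ≈ 0.159 < 1, so demand is inelastic.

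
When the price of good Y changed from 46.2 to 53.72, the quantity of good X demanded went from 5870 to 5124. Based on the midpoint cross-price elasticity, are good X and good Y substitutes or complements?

%ΔQ_x = (5124 − 5870)/[(5870+5124)/2] = -746/5497 ≈ -0.1357.
%ΔP_y = (53.72 − 46.2)/[(46.2+53.72)/2] ≈ 0.1505.
E_xy = -0.1357/0.1505 ≈ -0.902.
E_xy < 0, so the goods are complements.

complements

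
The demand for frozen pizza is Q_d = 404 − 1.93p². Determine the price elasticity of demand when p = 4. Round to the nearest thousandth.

At p = 4, Q_d = 373.12.
dQ_d/dp = −2·1.93·p = −15.44.
Point elasticity E = (dQ_d/dp)·(p/Q_d) = -15.44 × 4/373.12 ≈ -0.166.
|E| < 1, so demand is inelastic at this price.

-0.166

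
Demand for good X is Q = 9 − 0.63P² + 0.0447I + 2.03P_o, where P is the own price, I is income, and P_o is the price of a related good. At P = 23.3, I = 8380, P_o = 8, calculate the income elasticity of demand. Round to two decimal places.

6.48

Q = 9 − 0.63(23.3)² + 0.0447(8380) + 2.03(8) = 9 − 342.0207 + 374.586 + 16.24 = 57.8053.
∂Q/∂I = +0.0447, so E_I = 0.0447·(8380/57.8053) ≈ 6.48.
E_I > 1: normal good (luxury).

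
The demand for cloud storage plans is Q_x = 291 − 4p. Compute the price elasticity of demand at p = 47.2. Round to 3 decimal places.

-1.847

At p = 47.2, Q_x = 102.2.
dQ_x/dp = −4.
Point elasticity E = (dQ_x/dp)·(p/Q_x) = -4 × 47.2/102.2 ≈ -1.847.
|E| > 1, so demand is elastic at this price.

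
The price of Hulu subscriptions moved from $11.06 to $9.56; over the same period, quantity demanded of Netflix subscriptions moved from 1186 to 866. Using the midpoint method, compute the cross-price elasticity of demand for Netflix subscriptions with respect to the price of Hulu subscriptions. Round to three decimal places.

2.144

%ΔQ_x = (866 − 1186)/[(1186+866)/2] = -320/1026 ≈ -0.3119.
%ΔP_y = (9.56 − 11.06)/[(11.06+9.56)/2] ≈ -0.1455.
E_xy = -0.3119/-0.1455 ≈ 2.144.
E_xy > 0, so Netflix subscriptions and Hulu subscriptions are substitutes.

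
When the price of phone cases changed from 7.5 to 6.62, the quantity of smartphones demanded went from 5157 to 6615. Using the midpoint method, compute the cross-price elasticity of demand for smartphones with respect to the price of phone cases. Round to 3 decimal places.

%ΔQ_x = (6615 − 5157)/[(5157+6615)/2] = 1458/5886 ≈ 0.2477.
%ΔP_y = (6.62 − 7.5)/[(7.5+6.62)/2] ≈ -0.1246.
E_xy = 0.2477/-0.1246 ≈ -1.987.
E_xy < 0, so smartphones and phone cases are complements.

-1.987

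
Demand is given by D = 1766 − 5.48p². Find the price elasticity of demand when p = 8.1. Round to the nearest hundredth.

At p = 8.1, D = 1406.4572.
dD/dp = −2·5.48·p = −88.776.
Point elasticity E = (dD/dp)·(p/D) = -88.776 × 8.1/1406.4572 ≈ -0.51.
|E| < 1, so demand is inelastic at this price.

-0.51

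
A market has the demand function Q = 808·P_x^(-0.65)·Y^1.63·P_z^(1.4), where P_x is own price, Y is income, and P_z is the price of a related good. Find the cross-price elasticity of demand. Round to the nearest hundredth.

For a Cobb–Douglas (constant-elasticity) form Q = A·P_z^α·…, the elasticity with respect to P_z equals the exponent α at every point.
Here the exponent on P_z is 1.4, so the cross-price elasticity of demand is 1.40.

1.40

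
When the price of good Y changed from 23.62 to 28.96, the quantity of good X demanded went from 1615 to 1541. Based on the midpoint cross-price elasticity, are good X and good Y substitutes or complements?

%ΔQ_x = (1541 − 1615)/[(1615+1541)/2] = -74/1578 ≈ -0.0469.
%ΔP_y = (28.96 − 23.62)/[(23.62+28.96)/2] ≈ 0.2031.
E_xy = -0.0469/0.2031 ≈ -0.231.
E_xy < 0, so the goods are complements.

complements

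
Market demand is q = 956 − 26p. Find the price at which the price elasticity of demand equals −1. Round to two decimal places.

For linear demand q = a − bp, E = −bp/(a − bp). |E| = 1 ⇒ bp = a − bp ⇒ p = a/(2b).
p = 956/(2·26) ≈ 18.38.

18.38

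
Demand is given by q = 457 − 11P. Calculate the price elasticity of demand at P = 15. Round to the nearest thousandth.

-0.565

At P = 15, q = 292.
dq/dP = −11.
Point elasticity E = (dq/dP)·(P/q) = -11 × 15/292 ≈ -0.565.
|E| < 1, so demand is inelastic at this price.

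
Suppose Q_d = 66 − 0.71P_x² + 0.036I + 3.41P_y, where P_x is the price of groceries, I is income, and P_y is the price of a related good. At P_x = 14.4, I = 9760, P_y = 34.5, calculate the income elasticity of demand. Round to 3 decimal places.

0.906

Evaluating quantity at (P_x, I, P_y) gives Q_d = 66 − 0.71(14.4)² + 0.036(9760) + 3.41(34.5) = 66 − 147.2256 + 351.36 + 117.645 = 387.7794.
∂Q_d/∂I = +0.036, so E_I = 0.036·(9760/387.7794) ≈ 0.906.
E_I ∈ (0,1): normal good (necessity).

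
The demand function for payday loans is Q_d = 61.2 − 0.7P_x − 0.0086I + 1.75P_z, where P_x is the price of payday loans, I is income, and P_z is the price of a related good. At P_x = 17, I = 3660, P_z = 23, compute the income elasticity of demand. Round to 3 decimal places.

Q_d = 61.2 − 0.7(17) − 0.0086(3660) + 1.75(23) = 61.2 − 11.9 − 31.476 + 40.25 = 58.074.
∂Q_d/∂I = −0.0086, so E_I = -0.0086·(3660/58.074) ≈ -0.542.
E_I < 0: inferior good.

-0.542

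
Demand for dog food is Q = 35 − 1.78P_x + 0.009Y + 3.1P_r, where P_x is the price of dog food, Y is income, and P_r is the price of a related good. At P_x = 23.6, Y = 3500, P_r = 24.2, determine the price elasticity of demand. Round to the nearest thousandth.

First evaluate Q: 35 − 1.78(23.6) + 0.009(3500) + 3.1(24.2) = 35 − 42.008 + 31.5 + 75.02 = 99.512.
∂Q/∂P_x = −1.78, so E_p = (−1.78)·(23.6/99.512) ≈ -0.422.
|E_p| < 1: demand is inelastic.

-0.422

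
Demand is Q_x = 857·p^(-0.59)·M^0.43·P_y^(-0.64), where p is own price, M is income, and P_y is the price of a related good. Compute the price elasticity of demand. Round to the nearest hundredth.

-0.59

For a Cobb–Douglas (constant-elasticity) form Q_x = A·p^α·…, the elasticity with respect to p equals the exponent α at every point.
Here the exponent on p is -0.59, so the price elasticity of demand is -0.59.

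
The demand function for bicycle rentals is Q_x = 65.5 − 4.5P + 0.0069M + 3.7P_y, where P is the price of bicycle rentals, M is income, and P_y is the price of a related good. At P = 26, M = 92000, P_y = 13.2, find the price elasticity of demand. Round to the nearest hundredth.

At the given point, Q_x = 65.5 − 4.5(26) + 0.0069(92000) + 3.7(13.2) = 65.5 − 117 + 634.8 + 48.84 = 632.14.
∂Q_x/∂P = −4.5, so E_p = (−4.5)·(26/632.14) ≈ -0.19.
|E_p| < 1: demand is inelastic.

-0.19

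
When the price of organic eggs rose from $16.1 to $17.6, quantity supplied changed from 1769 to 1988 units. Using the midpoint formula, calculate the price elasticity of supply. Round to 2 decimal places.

1.31

%ΔQ = (1988 − 1769)/[(1769 + 1988)/2] = 219/1878.5 ≈ 0.1166.
%Δp = (17.6 − 16.1)/[(16.1 + 17.6)/2] = 1.5/16.85 ≈ 0.0890.
Arc elasticity E = %ΔQ/%Δp ≈ 0.1166/0.0890 ≈ 1.31.
|E| > 1: supply is elastic over this range.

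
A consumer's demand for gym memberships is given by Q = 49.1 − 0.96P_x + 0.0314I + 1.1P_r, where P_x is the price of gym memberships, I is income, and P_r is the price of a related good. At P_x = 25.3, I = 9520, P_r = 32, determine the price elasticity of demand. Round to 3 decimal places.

Evaluating quantity at (P_x, I, P_r) gives Q = 49.1 − 0.96(25.3) + 0.0314(9520) + 1.1(32) = 49.1 − 24.288 + 298.928 + 35.2 = 358.94.
∂Q/∂P_x = −0.96, so E_p = (−0.96)·(25.3/358.94) ≈ -0.068.
|E_p| < 1: demand is inelastic.

-0.068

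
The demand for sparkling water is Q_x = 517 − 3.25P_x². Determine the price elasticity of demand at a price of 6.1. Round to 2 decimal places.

At P_x = 6.1, Q_x = 396.0675.
dQ_x/dP_x = −2·3.25·P_x = −39.65.
Point elasticity E = (dQ_x/dP_x)·(P_x/Q_x) = -39.65 × 6.1/396.0675 ≈ -0.61.
|E| < 1, so demand is inelastic at this price.

-0.61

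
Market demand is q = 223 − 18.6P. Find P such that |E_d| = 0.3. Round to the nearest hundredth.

Set −bP/(a − bP) = −0.3 ⇒ bP = 0.3(a − bP) ⇒ bP(1+0.3) = 0.3·a.
P = 0.3·223/(18.6·1.3) ≈ 2.77.

2.77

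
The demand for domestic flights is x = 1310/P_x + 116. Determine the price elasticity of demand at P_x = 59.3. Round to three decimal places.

At P_x = 59.3, x = 138.0911.
dx/dP_x = −1310/P_x² = −0.3725.
Point elasticity E = (dx/dP_x)·(P_x/x) = -0.3725 × 59.3/138.0911 ≈ -0.160.
|E| < 1, so demand is inelastic at this price.

-0.160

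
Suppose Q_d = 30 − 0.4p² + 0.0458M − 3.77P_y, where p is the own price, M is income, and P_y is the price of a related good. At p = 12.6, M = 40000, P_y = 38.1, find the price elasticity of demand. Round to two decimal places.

First evaluate Q_d: 30 − 0.4(12.6)² + 0.0458(40000) − 3.77(38.1) = 30 − 63.504 + 1832 − 143.637 = 1654.859.
∂Q_d/∂p = −2·0.4·p = -10.08, so E_p = -10.08·(12.6/1654.859) ≈ -0.08.
|E_p| < 1: demand is inelastic.

-0.08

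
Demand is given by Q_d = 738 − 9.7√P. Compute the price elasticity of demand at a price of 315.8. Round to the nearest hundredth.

-0.15

At P = 315.8, Q_d = 565.6236.
dQ_d/dP = −9.7/(2√P) = −9.7/(2·17.7708).
Point elasticity E = (dQ_d/dP)·(P/Q_d) = -0.2729 × 315.8/565.6236 ≈ -0.15.
|E| < 1, so demand is inelastic at this price.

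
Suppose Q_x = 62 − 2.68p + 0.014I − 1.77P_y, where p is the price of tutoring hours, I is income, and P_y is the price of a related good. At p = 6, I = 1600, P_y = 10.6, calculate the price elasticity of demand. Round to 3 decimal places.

First evaluate Q_x: 62 − 2.68(6) + 0.014(1600) − 1.77(10.6) = 62 − 16.08 + 22.4 − 18.762 = 49.558.
∂Q_x/∂p = −2.68, so E_p = (−2.68)·(6/49.558) ≈ -0.324.
|E_p| < 1: demand is inelastic.

-0.324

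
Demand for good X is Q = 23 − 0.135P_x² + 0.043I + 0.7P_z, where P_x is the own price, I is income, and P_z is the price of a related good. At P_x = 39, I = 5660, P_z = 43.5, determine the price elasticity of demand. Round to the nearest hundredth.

-4.49

Q = 23 − 0.135(39)² + 0.043(5660) + 0.7(43.5) = 23 − 205.335 + 243.38 + 30.45 = 91.495.
∂Q/∂P_x = −2·0.135·P_x = -10.53, so E_p = -10.53·(39/91.495) ≈ -4.49.
|E_p| > 1: demand is elastic.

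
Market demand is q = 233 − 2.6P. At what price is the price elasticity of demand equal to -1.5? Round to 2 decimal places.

Set −bP/(a − bP) = −1.5 ⇒ bP = 1.5(a − bP) ⇒ bP(1+1.5) = 1.5·a.
P = 1.5·233/(2.6·2.5) ≈ 53.77.

53.77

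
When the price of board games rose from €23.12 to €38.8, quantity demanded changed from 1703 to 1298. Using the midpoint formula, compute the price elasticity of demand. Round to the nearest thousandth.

-0.533

%ΔQ = (1298 − 1703)/[(1703 + 1298)/2] = -405/1500.5 ≈ -0.2699.
%Δp = (38.8 − 23.12)/[(23.12 + 38.8)/2] = 15.68/30.96 ≈ 0.5065.
Arc elasticity E = %ΔQ/%Δp ≈ -0.2699/0.5065 ≈ -0.533.
|E| < 1: demand is inelastic over this range.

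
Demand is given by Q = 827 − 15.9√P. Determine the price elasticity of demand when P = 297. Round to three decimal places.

-0.248

At P = 297, Q = 552.9844.
dQ/dP = −15.9/(2√P) = −15.9/(2·17.2337).
Point elasticity E = (dQ/dP)·(P/Q) = -0.4613 × 297/552.9844 ≈ -0.248.
|E| < 1, so demand is inelastic at this price.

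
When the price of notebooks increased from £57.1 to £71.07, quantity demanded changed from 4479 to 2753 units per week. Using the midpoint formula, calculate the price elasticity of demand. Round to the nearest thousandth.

%ΔQ = (2753 − 4479)/[(4479 + 2753)/2] = -1726/3616 ≈ -0.4773.
%Δp = (71.07 − 57.1)/[(57.1 + 71.07)/2] = 13.97/64.085 ≈ 0.2180.
Arc elasticity E = %ΔQ/%Δp ≈ -0.4773/0.2180 ≈ -2.190.
|E| > 1: demand is elastic over this range.

-2.190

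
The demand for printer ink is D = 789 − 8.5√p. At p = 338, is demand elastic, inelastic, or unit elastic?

inelastic

At p = 338, D = 632.7294.
dD/dp = −8.5/(2√p) = −8.5/(2·18.3848).
Point elasticity E = (dD/dp)·(p/D) = -0.2312 × 338/632.7294 ≈ -0.123.
|E| ≈ 0.123 < 1, so demand is inelastic.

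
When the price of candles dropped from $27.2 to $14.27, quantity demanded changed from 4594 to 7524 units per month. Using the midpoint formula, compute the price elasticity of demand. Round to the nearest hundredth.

%Δq = (7524 − 4594)/[(4594 + 7524)/2] = 2930/6059 ≈ 0.4836.
%ΔP = (14.27 − 27.2)/[(27.2 + 14.27)/2] = -12.93/20.735 ≈ -0.6236.
Arc elasticity E = %Δq/%ΔP ≈ 0.4836/-0.6236 ≈ -0.78.
|E| < 1: demand is inelastic over this range.

-0.78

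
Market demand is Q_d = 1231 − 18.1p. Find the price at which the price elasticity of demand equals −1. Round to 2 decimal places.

34.01

For linear demand Q_d = a − bp, E = −bp/(a − bp). |E| = 1 ⇒ bp = a − bp ⇒ p = a/(2b).
p = 1231/(2·18.1) ≈ 34.01.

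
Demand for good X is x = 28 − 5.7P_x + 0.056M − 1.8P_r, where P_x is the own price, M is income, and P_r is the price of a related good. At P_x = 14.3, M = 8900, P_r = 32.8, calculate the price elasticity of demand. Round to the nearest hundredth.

At the given point, x = 28 − 5.7(14.3) + 0.056(8900) − 1.8(32.8) = 28 − 81.51 + 498.4 − 59.04 = 385.85.
∂x/∂P_x = −5.7, so E_p = (−5.7)·(14.3/385.85) ≈ -0.21.
|E_p| < 1: demand is inelastic.

-0.21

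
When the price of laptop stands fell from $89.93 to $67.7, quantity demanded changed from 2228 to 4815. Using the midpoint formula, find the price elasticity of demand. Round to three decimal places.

-2.605

%ΔQ = (4815 − 2228)/[(2228 + 4815)/2] = 2587/3521.5 ≈ 0.7346.
%Δp = (67.7 − 89.93)/[(89.93 + 67.7)/2] = -22.23/78.815 ≈ -0.2821.
Arc elasticity E = %ΔQ/%Δp ≈ 0.7346/-0.2821 ≈ -2.605.
|E| > 1: demand is elastic over this range.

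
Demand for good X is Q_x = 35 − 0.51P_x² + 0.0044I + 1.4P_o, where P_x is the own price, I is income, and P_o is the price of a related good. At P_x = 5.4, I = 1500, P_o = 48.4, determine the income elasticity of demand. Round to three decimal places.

At the given point, Q_x = 35 − 0.51(5.4)² + 0.0044(1500) + 1.4(48.4) = 35 − 14.8716 + 6.6 + 67.76 = 94.4884.
∂Q_x/∂I = +0.0044, so E_I = 0.0044·(1500/94.4884) ≈ 0.070.
E_I ∈ (0,1): normal good (necessity).

0.070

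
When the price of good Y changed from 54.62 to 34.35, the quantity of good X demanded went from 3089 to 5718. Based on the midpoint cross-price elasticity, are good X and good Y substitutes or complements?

complements

%ΔQ_x = (5718 − 3089)/[(3089+5718)/2] = 2629/4403.5 ≈ 0.5970.
%ΔP_y = (34.35 − 54.62)/[(54.62+34.35)/2] ≈ -0.4557.
E_xy = 0.5970/-0.4557 ≈ -1.310.
E_xy < 0, so the goods are complements.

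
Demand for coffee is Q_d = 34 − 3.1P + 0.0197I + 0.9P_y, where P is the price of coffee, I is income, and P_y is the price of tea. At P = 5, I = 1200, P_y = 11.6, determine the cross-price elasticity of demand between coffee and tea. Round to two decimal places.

0.20

At the given point, Q_d = 34 − 3.1(5) + 0.0197(1200) + 0.9(11.6) = 34 − 15.5 + 23.64 + 10.44 = 52.58.
∂Q_d/∂P_y = +0.9, so E_xy = 0.9·(11.6/52.58) ≈ 0.20.
E_xy > 0: the goods are substitutes.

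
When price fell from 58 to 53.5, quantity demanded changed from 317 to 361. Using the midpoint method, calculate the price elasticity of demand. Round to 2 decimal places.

%Δq = (361 − 317)/[(317 + 361)/2] = 44/339 ≈ 0.1298.
%Δp = (53.5 − 58)/[(58 + 53.5)/2] = -4.5/55.75 ≈ -0.0807.
Arc elasticity E = %Δq/%Δp ≈ 0.1298/-0.0807 ≈ -1.61.
|E| > 1: demand is elastic over this range.

-1.61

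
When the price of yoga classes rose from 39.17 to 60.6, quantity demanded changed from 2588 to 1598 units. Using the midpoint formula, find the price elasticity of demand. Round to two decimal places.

%ΔQ = (1598 − 2588)/[(2588 + 1598)/2] = -990/2093 ≈ -0.4730.
%ΔP = (60.6 − 39.17)/[(39.17 + 60.6)/2] = 21.43/49.885 ≈ 0.4296.
Arc elasticity E = %ΔQ/%ΔP ≈ -0.4730/0.4296 ≈ -1.10.
|E| > 1: demand is elastic over this range.

-1.10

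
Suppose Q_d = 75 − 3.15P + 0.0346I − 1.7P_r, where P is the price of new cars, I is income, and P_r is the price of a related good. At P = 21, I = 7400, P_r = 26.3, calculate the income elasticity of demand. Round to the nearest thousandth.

1.163

Substituting, Q_d = 75 − 3.15(21) + 0.0346(7400) − 1.7(26.3) = 75 − 66.15 + 256.04 − 44.71 = 220.18.
∂Q_d/∂I = +0.0346, so E_I = 0.0346·(7400/220.18) ≈ 1.163.
E_I > 1: normal good (luxury).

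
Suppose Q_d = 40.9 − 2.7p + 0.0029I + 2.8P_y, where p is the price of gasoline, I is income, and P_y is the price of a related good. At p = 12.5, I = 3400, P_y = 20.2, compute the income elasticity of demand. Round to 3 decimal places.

At the given point, Q_d = 40.9 − 2.7(12.5) + 0.0029(3400) + 2.8(20.2) = 40.9 − 33.75 + 9.86 + 56.56 = 73.57.
∂Q_d/∂I = +0.0029, so E_I = 0.0029·(3400/73.57) ≈ 0.134.
E_I ∈ (0,1): normal good (necessity).

0.134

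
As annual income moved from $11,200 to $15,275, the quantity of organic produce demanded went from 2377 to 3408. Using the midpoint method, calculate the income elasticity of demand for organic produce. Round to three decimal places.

1.158

%ΔQ = (3408 − 2377)/[(2377+3408)/2] = 1031/2892.5 ≈ 0.3564.
%ΔI = (15,275 − 11,200)/[(11,200+15,275)/2] = 4075/13237.5 ≈ 0.3078.
E_I = %ΔQ/%ΔI ≈ 1.158.
E_I > 1: normal good (luxury).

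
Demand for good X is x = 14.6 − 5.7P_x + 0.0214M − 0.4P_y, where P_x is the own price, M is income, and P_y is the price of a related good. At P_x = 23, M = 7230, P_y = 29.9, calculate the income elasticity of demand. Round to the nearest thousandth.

Substituting, x = 14.6 − 5.7(23) + 0.0214(7230) − 0.4(29.9) = 14.6 − 131.1 + 154.722 − 11.96 = 26.262.
∂x/∂M = +0.0214, so E_I = 0.0214·(7230/26.262) ≈ 5.891.
E_I > 1: normal good (luxury).

5.891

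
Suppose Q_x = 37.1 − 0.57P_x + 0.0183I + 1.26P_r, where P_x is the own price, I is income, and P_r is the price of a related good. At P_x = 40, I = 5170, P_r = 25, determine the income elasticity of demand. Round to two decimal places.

Evaluating quantity at (P_x, I, P_r) gives Q_x = 37.1 − 0.57(40) + 0.0183(5170) + 1.26(25) = 37.1 − 22.8 + 94.611 + 31.5 = 140.411.
∂Q_x/∂I = +0.0183, so E_I = 0.0183·(5170/140.411) ≈ 0.67.
E_I ∈ (0,1): normal good (necessity).

0.67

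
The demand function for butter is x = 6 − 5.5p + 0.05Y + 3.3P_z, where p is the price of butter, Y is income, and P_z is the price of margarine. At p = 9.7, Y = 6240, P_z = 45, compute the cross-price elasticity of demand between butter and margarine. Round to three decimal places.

0.359

Evaluating quantity at (p, Y, P_z) gives x = 6 − 5.5(9.7) + 0.05(6240) + 3.3(45) = 6 − 53.35 + 312 + 148.5 = 413.15.
∂x/∂P_z = +3.3, so E_xy = 3.3·(45/413.15) ≈ 0.359.
E_xy > 0: the goods are substitutes.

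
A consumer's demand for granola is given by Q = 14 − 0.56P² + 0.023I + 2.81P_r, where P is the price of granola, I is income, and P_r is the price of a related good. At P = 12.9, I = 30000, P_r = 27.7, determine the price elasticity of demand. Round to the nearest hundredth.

-0.27

At the given point, Q = 14 − 0.56(12.9)² + 0.023(30000) + 2.81(27.7) = 14 − 93.1896 + 690 + 77.837 = 688.6474.
∂Q/∂P = −2·0.56·P = -14.448, so E_p = -14.448·(12.9/688.6474) ≈ -0.27.
|E_p| < 1: demand is inelastic.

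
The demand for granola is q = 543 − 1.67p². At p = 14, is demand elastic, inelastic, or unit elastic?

At p = 14, q = 215.68.
dq/dp = −2·1.67·p = −46.76.
Point elasticity E = (dq/dp)·(p/q) = -46.76 × 14/215.68 ≈ -3.035.
|E| ≈ 3.035 > 1, so demand is elastic.

elastic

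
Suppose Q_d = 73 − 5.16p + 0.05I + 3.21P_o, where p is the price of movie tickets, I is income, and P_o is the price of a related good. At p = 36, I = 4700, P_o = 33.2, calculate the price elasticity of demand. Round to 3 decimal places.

-0.812

At the given point, Q_d = 73 − 5.16(36) + 0.05(4700) + 3.21(33.2) = 73 − 185.76 + 235 + 106.572 = 228.812.
∂Q_d/∂p = −5.16, so E_p = (−5.16)·(36/228.812) ≈ -0.812.
|E_p| < 1: demand is inelastic.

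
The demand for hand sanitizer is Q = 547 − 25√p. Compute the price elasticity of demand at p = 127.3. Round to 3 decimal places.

-0.532

At p = 127.3, Q = 264.9317.
dQ/dp = −25/(2√p) = −25/(2·11.2827).
Point elasticity E = (dQ/dp)·(p/Q) = -1.1079 × 127.3/264.9317 ≈ -0.532.
|E| < 1, so demand is inelastic at this price.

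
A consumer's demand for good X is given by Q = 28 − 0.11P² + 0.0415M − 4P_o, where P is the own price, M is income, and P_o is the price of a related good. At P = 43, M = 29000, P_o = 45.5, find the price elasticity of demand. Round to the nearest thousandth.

-0.481

Q = 28 − 0.11(43)² + 0.0415(29000) − 4(45.5) = 28 − 203.39 + 1203.5 − 182 = 846.11.
∂Q/∂P = −2·0.11·P = -9.46, so E_p = -9.46·(43/846.11) ≈ -0.481.
|E_p| < 1: demand is inelastic.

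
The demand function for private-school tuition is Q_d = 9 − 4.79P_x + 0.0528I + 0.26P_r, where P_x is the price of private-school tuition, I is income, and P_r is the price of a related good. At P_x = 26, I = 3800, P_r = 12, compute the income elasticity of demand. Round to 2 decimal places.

Evaluating quantity at (P_x, I, P_r) gives Q_d = 9 − 4.79(26) + 0.0528(3800) + 0.26(12) = 9 − 124.54 + 200.64 + 3.12 = 88.22.
∂Q_d/∂I = +0.0528, so E_I = 0.0528·(3800/88.22) ≈ 2.27.
E_I > 1: normal good (luxury).

2.27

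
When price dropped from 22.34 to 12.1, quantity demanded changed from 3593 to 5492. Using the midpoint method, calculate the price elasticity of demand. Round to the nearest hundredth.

-0.70

%ΔQ = (5492 − 3593)/[(3593 + 5492)/2] = 1899/4542.5 ≈ 0.4181.
%ΔP = (12.1 − 22.34)/[(22.34 + 12.1)/2] = -10.24/17.22 ≈ -0.5947.
Arc elasticity E = %ΔQ/%ΔP ≈ 0.4181/-0.5947 ≈ -0.70.
|E| < 1: demand is inelastic over this range.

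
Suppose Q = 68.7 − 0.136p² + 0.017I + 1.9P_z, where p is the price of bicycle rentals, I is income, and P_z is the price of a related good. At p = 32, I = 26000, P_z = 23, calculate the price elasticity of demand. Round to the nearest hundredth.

Q = 68.7 − 0.136(32)² + 0.017(26000) + 1.9(23) = 68.7 − 139.264 + 442 + 43.7 = 415.136.
∂Q/∂p = −2·0.136·p = -8.704, so E_p = -8.704·(32/415.136) ≈ -0.67.
|E_p| < 1: demand is inelastic.

-0.67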